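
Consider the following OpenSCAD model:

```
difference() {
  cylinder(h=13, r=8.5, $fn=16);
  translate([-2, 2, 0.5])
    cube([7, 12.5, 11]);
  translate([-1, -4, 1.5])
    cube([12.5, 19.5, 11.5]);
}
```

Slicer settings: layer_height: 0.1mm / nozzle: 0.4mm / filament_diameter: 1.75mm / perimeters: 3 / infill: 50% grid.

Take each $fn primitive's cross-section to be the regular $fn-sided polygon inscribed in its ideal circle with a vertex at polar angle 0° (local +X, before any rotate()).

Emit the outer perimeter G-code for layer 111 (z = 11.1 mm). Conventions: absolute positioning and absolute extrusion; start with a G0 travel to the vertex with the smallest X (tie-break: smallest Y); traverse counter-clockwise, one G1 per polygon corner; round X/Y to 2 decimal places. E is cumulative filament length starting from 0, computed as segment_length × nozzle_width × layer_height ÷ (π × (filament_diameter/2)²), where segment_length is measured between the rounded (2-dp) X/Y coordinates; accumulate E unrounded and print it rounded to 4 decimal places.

At z = 11.1 mm: the r=8.5 cylinder contributes a regular 16-gon of circumradius 8.5; the 7×12.5 cube at (-2, 2) contributes its full rectangle; the cube at (-1, -4) is present — its section is the full 12.5×19.5 rectangle; Subtracting the remaining from the first: starting from the r=8.5 cylinder, the 7×12.5 cube at (-2, 2) partially overlaps it — only the 41.90 mm² overlap (of its 87.50 mm²) is removed, clipping the outline; the 12.5×19.5 cube at (-1, -4) partially overlaps it — only the 64.28 mm² overlap (of its 243.75 mm²) is removed, clipping the outline — 1 connected region. The outline is a single polygon with 15 vertices. Extrusion per mm of travel: 0.4 × 0.1 / (π × 0.875²) = 0.016630. Accumulating E over each segment gives final E = 0.9144.

G0 X-8.50 Y0.00 Z11.10
G1 X-7.85 Y-3.25 E0.0551
G1 X-6.01 Y-6.01 E0.1103
G1 X-3.25 Y-7.85 E0.1654
G1 X0.00 Y-8.50 E0.2206
G1 X3.25 Y-7.85 E0.2757
G1 X6.01 Y-6.01 E0.3308
G1 X7.35 Y-4.00 E0.3710
G1 X-1.00 Y-4.00 E0.5099
G1 X-1.00 Y2.00 E0.6097
G1 X-2.00 Y2.00 E0.6263
G1 X-2.00 Y8.10 E0.7277
G1 X-3.25 Y7.85 E0.7489
G1 X-6.01 Y6.01 E0.8041
G1 X-7.85 Y3.25 E0.8593
G1 X-8.50 Y0.00 E0.9144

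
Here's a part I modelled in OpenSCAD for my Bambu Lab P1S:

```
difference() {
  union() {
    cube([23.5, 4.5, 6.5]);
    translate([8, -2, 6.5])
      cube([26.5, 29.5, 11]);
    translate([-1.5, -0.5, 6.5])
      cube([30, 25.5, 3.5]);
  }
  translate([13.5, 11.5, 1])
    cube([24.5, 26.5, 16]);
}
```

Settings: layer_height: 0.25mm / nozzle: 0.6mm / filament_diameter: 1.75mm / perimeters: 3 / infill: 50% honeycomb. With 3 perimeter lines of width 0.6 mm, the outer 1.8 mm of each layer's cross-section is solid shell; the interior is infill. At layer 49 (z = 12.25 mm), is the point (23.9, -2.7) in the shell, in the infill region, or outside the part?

outside

At z = 12.25 mm: the cube is absent (z outside [0, 6.5]); the cube at (8, -2) is present — its section is the full 26.5×29.5 rectangle; the cube at (-1.5, -0.5) does not reach this height (z outside [6.5, 10]); Merging all regions: only the 26.5×29.5 cube at (8, -2) is present, so the union is just that shape — 1 connected region; the 24.5×26.5 cube at (13.5, 11.5) contributes its full rectangle; After the difference (first − rest): starting from the result so far, the 24.5×26.5 cube at (13.5, 11.5) partially overlaps it — only the 336.00 mm² overlap (of its 649.25 mm²) is removed, clipping the outline — 1 connected region. Overall, the cross-section is a single solid region. The nearest boundary edge runs (34.50, -2.00)→(8.00, -2.00); distance from the point to it = 0.70 mm. The point is not inside any of the regions above, so it lies outside the cross-section (0.70 mm from the nearest boundary).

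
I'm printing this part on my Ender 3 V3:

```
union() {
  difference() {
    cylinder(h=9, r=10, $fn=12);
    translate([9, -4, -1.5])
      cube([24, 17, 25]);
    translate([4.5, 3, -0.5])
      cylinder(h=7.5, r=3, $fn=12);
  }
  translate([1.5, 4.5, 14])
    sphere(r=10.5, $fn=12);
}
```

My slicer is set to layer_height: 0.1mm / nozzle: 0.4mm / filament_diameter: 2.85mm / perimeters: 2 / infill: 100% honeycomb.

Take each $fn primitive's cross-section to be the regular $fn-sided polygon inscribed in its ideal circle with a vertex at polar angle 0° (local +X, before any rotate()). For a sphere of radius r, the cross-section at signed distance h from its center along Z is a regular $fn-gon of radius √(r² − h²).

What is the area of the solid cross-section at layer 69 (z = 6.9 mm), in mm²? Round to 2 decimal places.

At z = 6.9 mm: the r=10 cylinder gives a regular 12-gon of circumradius 10 (constant along its height) (area = (12/2)·10.000²·sin(360°/12) = 300.00 mm²); the cube at (9, -4) (footprint 24×17) is included at this height (area 408.00 mm²); the r=3 cylinder at (4.5, 3) gives a regular 12-gon of circumradius 3 (constant along its height) (area = (12/2)·3.000²·sin(360°/12) = 27.00 mm²); Subtracting the remaining from the first: starting from the r=10 cylinder (300.00 mm²), the 24×17 cube at (9, -4) partially overlaps it — only the 3.73 mm² overlap (of its 408.00 mm²) is removed, clipping the outline; the r=3 cylinder at (4.5, 3) lies wholly inside it (removes its full 27.00 mm² and its 18.63 mm outline becomes a hole wall) — area = 269.27 mm²; the sphere at (1.5, 4.5): section is a regular 12-gon, circumradius = √(r²−h²) = √(10.5²−7.1²) = 7.736 (area = (12/2)·7.736²·sin(360°/12) = 179.52 mm²); Taking the union: the regions partially overlap — summed areas 448.79 mm² minus the doubly-counted overlap 122.23 mm² gives 326.56 mm² — area = 326.56 mm². Overall, the cross-section is a single solid region. Net area = 326.56 mm².

326.56 mm²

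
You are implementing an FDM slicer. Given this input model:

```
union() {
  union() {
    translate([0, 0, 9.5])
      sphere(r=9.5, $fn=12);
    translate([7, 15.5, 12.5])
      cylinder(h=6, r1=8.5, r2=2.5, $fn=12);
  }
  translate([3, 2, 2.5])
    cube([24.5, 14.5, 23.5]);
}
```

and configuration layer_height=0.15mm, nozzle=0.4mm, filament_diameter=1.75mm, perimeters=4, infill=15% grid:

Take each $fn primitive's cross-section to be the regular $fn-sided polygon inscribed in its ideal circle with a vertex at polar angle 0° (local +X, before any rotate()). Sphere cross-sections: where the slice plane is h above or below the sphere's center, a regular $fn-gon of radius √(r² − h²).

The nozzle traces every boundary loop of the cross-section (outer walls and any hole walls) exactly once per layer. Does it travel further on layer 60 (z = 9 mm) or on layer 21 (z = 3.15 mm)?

layer 60 (z = 9 mm)

Layer 60 (z = 9): the r=9.5 sphere contributes a regular 12-gon of circumradius √(9.5²−0.5²) = 9.487 (perimeter = 2·12·9.487·sin(180°/12) = 58.93 mm); the cone at (7, 15.5) is absent (z outside [12.5, 18.5]); Merging all regions: only the r=9.5 sphere is present, so the union is just that shape — boundary = 58.93 mm; the 24.5×14.5 cube at (3, 2) contributes its full rectangle (perimeter 78.00 mm); Merging all regions: the regions partially overlap (shared area 27.81 mm²), so the edge portions inside another operand are dropped and the merged outline is re-measured after clipping — boundary = 114.74 mm. So its perimeter = 114.74 mm. Layer 21 (z = 3.15): the r=9.5 sphere slices to a regular 12-gon of circumradius 7.066 (√(r²−h²) with h=6.35 from center) (perimeter = 2·12·7.066·sin(180°/12) = 43.89 mm); the cone at (7, 15.5) is absent (z outside [12.5, 18.5]); Taking the union: only the r=9.5 sphere is present, so the union is just that shape — boundary = 43.89 mm; the 24.5×14.5 cube at (3, 2) contributes its full rectangle (perimeter 78.00 mm); Taking the union: the regions partially overlap (shared area 9.86 mm²), so the edge portions inside another operand are dropped and the merged outline is re-measured after clipping — boundary = 108.30 mm. So its perimeter = 108.30 mm. Layer 60 is larger (114.74 vs 108.30 mm).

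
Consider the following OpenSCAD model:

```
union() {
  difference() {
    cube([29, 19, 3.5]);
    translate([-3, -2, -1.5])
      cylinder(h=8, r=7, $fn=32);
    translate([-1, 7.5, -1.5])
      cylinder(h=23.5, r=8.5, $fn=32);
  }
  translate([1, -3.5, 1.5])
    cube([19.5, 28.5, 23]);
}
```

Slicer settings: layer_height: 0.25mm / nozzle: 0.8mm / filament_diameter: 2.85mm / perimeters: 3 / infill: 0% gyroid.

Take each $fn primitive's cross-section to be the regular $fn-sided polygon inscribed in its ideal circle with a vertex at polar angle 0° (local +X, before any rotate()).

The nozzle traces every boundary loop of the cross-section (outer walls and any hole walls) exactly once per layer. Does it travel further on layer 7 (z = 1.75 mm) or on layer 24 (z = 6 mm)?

layer 7 (z = 1.75 mm)

Layer 7 (z = 1.75): the cube (footprint 29×19) is included at this height (perimeter 96.00 mm); the r=7 cylinder at (-3, -2) contributes a regular 32-gon of circumradius 7 (perimeter = 2·32·7.000·sin(180°/32) = 43.91 mm); the r=8.5 cylinder at (-1, 7.5) contributes a regular 32-gon of circumradius 8.5 (perimeter = 2·32·8.500·sin(180°/32) = 53.32 mm); Subtracting the remaining from the first: starting from the 29×19 cube, the r=7 cylinder at (-3, -2) partially overlaps it — only the 10.20 mm² overlap (of its 152.95 mm²) is removed, clipping the outline; the r=8.5 cylinder at (-1, 7.5) partially overlaps it — only the 84.15 mm² overlap (of its 225.52 mm²) is removed, clipping the outline — boundary = 97.62 mm; the cube at (1, -3.5) is present — its section is the full 19.5×28.5 rectangle (perimeter 96.00 mm); Merging all regions: the regions partially overlap (shared area 291.98 mm²), so the edge portions inside another operand are dropped and the merged outline is re-measured after clipping — boundary = 114.85 mm. So its perimeter = 114.85 mm. Layer 24 (z = 6): the cube is not intersected at this z (z outside [0, 3.5]); the r=7 cylinder at (-3, -2) contributes a regular 32-gon of circumradius 7 (perimeter = 2·32·7.000·sin(180°/32) = 43.91 mm); the r=8.5 cylinder at (-1, 7.5) contributes a regular 32-gon of circumradius 8.5 (perimeter = 2·32·8.500·sin(180°/32) = 53.32 mm); Taking the first minus the rest: the first operand is absent here, so nothing remains; the cube at (1, -3.5) (footprint 19.5×28.5) is included at this height (perimeter 96.00 mm); Combining (union): only the 19.5×28.5 cube at (1, -3.5) is present, so the union is just that shape — boundary = 96.00 mm. So its perimeter = 96.00 mm. Layer 7 is larger (114.85 vs 96.00 mm).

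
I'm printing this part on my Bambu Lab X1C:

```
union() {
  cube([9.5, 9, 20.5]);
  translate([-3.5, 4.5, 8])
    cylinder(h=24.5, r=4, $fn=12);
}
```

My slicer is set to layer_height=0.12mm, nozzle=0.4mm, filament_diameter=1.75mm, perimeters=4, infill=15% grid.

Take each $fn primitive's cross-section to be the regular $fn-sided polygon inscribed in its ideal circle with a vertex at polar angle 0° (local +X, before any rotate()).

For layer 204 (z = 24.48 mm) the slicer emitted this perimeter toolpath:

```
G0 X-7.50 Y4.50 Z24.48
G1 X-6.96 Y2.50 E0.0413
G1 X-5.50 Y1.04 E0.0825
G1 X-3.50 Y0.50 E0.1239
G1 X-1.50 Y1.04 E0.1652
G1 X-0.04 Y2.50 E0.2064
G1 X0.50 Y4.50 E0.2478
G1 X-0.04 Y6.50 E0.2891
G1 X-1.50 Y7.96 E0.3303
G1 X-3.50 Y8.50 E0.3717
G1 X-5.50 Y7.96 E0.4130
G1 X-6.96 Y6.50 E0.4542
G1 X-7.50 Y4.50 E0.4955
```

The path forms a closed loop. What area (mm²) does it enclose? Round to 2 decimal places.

Apply the shoelace formula to the sequence of (X, Y) vertices; enclosed area = 47.94 mm².

47.94 mm²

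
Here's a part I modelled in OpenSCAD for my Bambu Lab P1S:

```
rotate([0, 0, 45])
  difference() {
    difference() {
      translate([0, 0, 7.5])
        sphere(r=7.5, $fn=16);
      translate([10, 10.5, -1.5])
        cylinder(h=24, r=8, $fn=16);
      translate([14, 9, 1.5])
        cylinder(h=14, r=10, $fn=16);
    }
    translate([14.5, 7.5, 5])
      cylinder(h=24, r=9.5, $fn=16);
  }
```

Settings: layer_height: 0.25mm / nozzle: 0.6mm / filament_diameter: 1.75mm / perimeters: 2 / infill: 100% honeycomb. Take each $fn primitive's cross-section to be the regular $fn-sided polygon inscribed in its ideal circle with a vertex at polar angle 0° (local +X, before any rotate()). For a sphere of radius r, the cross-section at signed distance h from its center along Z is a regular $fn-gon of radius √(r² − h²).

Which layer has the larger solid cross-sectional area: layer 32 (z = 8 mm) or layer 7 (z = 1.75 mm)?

Layer 32 (z = 8): the r=7.5 sphere slices to a regular 16-gon of circumradius 7.483 (√(r²−h²) with h=0.5 from center) (area = (16/2)·7.483²·sin(360°/16) = 171.44 mm²); the r=8 cylinder at (10, 10.5) contributes a regular 16-gon of circumradius 8 (area = (16/2)·8.000²·sin(360°/16) = 195.93 mm²); the r=10 cylinder at (14, 9) gives a regular 16-gon of circumradius 10 (constant along its height) (area = (16/2)·10.000²·sin(360°/16) = 306.15 mm²); After the difference (first − rest): starting from the r=7.5 sphere (171.44 mm²), the r=8 cylinder at (10, 10.5) partially overlaps it — only the 2.44 mm² overlap (of its 195.93 mm²) is removed, clipping the outline; the r=10 cylinder at (14, 9) partially overlaps it — only the 0.89 mm² overlap (of its 306.15 mm²) is removed, clipping the outline — area = 168.11 mm²; the r=9.5 cylinder at (14.5, 7.5) gives a regular 16-gon of circumradius 9.5 (constant along its height) (area = (16/2)·9.500²·sin(360°/16) = 276.30 mm²); Subtracting the remaining from the first: starting from that combined region (168.11 mm²), the r=9.5 cylinder at (14.5, 7.5) partially overlaps it — only the 0.00 mm² overlap (of its 276.30 mm²) is removed, clipping the outline — area = 168.11 mm²; (whole slice rotated 45° about Z — lengths, areas and connectivity unchanged). So its area = 168.11 mm². Layer 7 (z = 1.75): the r=7.5 sphere contributes a regular 16-gon of circumradius √(7.5²−5.75²) = 4.815 (area = (16/2)·4.815²·sin(360°/16) = 70.99 mm²); the cylinder at (10, 10.5): section is a regular 16-gon, circumradius r=8 (area = (16/2)·8.000²·sin(360°/16) = 195.93 mm²); the cylinder at (14, 9): section is a regular 16-gon, circumradius r=10 (area = (16/2)·10.000²·sin(360°/16) = 306.15 mm²); After the difference (first − rest): starting from the r=7.5 sphere (70.99 mm²), the r=8 cylinder at (10, 10.5) misses the remaining region (no effect); the r=10 cylinder at (14, 9) misses the remaining region (no effect) — area = 70.99 mm²; the cylinder at (14.5, 7.5) is not intersected at this z (z outside [5, 29]); Taking the first minus the rest: none of the subtracted shapes is present at this height, so the result so far is unchanged — area = 70.99 mm²; (rotated 45° about Z; rotation is an isometry so areas/perimeters/island counts are preserved). So its area = 70.99 mm². Layer 32 is larger (168.11 vs 70.99 mm²).

layer 32 (z = 8 mm)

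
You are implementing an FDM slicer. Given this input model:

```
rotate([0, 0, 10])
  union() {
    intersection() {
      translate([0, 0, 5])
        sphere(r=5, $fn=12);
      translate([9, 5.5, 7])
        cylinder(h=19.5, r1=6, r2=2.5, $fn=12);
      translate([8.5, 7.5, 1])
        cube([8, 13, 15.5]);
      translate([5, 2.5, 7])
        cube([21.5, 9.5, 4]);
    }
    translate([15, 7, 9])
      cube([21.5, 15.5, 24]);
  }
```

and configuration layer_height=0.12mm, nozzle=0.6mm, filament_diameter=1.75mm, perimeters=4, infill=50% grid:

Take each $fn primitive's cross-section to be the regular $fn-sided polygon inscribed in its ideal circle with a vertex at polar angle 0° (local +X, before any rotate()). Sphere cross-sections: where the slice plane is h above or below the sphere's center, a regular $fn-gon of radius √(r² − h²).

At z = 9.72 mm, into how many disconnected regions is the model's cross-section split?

1

At z = 9.72 mm: the r=5 sphere contributes a regular 12-gon of circumradius √(5²−4.72²) = 1.650; the cone at (9, 5.5): at t=0.139 of its height the radius interpolates to r₁+(r₂−r₁)t = 5.512, giving a regular 12-gon of that circumradius; the 8×13 cube at (8.5, 7.5) contributes its full rectangle; the cube at (5, 2.5) is present — its section is the full 21.5×9.5 rectangle; Taking the intersection: the cone at (9, 5.5) does not overlap the r=5 sphere (empty); the 8×13 cube at (8.5, 7.5) does not overlap the running intersection (empty); the 21.5×9.5 cube at (5, 2.5) does not overlap the running intersection (empty) — nothing remains; the cube at (15, 7) is present — its section is the full 21.5×15.5 rectangle; Taking the union: only the 21.5×15.5 cube at (15, 7) is present, so the union is just that shape — 1 connected region; (rotated 10° about Z; rotation is an isometry so areas/perimeters/island counts are preserved). The result has 1 disconnected region.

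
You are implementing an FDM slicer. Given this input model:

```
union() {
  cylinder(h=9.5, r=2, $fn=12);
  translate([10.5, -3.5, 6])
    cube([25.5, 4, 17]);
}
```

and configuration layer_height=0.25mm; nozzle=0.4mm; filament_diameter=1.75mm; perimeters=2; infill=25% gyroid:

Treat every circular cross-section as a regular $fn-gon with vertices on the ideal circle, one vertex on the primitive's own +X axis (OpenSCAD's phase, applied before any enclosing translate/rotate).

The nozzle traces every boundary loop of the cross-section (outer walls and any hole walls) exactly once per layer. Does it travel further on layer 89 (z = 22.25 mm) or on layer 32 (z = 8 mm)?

Layer 89 (z = 22.25): the cylinder does not reach this height (z outside [0, 9.5]); the cube at (10.5, -3.5) is present — its section is the full 25.5×4 rectangle (perimeter 59.00 mm); Combining (union): only the 25.5×4 cube at (10.5, -3.5) is present, so the union is just that shape — boundary = 59.00 mm. So its perimeter = 59.00 mm. Layer 32 (z = 8): the cylinder: section is a regular 12-gon, circumradius r=2 (perimeter = 2·12·2.000·sin(180°/12) = 12.42 mm); the 25.5×4 cube at (10.5, -3.5) contributes its full rectangle (perimeter 59.00 mm); Combining (union): the 2 present regions are separate (no shared area or edge), so areas and boundary lengths simply add and each stays a separate island — boundary = 71.42 mm. So its perimeter = 71.42 mm. Layer 32 is larger (71.42 vs 59.00 mm).

layer 32 (z = 8 mm)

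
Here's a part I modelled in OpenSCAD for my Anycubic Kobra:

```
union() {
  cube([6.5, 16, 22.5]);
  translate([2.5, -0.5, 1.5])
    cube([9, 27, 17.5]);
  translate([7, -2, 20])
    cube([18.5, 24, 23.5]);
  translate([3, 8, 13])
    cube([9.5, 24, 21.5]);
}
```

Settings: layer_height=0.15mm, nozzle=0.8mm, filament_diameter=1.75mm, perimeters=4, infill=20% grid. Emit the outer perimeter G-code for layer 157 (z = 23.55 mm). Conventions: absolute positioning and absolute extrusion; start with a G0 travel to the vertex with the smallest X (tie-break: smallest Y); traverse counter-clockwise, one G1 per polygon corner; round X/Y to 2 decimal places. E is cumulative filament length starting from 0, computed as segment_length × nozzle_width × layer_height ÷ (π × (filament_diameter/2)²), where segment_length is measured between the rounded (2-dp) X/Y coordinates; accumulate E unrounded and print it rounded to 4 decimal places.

At z = 23.55 mm: the cube is not intersected at this z (z outside [0, 22.5]); the cube at (2.5, -0.5) is not intersected at this z (z outside [1.5, 19]); the cube at (7, -2) (footprint 18.5×24) is included at this height; the cube at (3, 8) (footprint 9.5×24) is included at this height; Taking the union: the regions partially overlap (shared area 77.00 mm²), so overlapping operands fuse into one piece — 1 connected region. The outline is a single polygon with 8 vertices. Extrusion per mm of travel: 0.8 × 0.15 / (π × 0.875²) = 0.049890. Accumulating E over each segment gives final E = 5.6376.

G0 X3.00 Y8.00 Z23.55
G1 X7.00 Y8.00 E0.1996
G1 X7.00 Y-2.00 E0.6985
G1 X25.50 Y-2.00 E1.6214
G1 X25.50 Y22.00 E2.8188
G1 X12.50 Y22.00 E3.4674
G1 X12.50 Y32.00 E3.9663
G1 X3.00 Y32.00 E4.4402
G1 X3.00 Y8.00 E5.6376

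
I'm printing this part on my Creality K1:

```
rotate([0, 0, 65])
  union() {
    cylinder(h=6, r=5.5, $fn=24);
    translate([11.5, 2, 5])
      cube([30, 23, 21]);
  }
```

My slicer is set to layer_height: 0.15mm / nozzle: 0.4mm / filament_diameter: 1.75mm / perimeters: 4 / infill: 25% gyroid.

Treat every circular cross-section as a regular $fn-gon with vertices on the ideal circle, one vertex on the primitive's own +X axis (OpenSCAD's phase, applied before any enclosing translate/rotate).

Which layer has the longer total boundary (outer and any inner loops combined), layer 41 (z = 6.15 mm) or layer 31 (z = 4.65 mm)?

Layer 41 (z = 6.15): the cylinder does not reach this height (z outside [0, 6]); the cube at (11.5, 2) is present — its section is the full 30×23 rectangle (perimeter 106.00 mm); Taking the union: only the 30×23 cube at (11.5, 2) is present, so the union is just that shape — boundary = 106.00 mm; (whole slice rotated 65° about Z — lengths, areas and connectivity unchanged). So its perimeter = 106.00 mm. Layer 31 (z = 4.65): the cylinder: section is a regular 24-gon, circumradius r=5.5 (perimeter = 2·24·5.500·sin(180°/24) = 34.46 mm); the cube at (11.5, 2) is absent (z outside [5, 26]); Taking the union: only the r=5.5 cylinder is present, so the union is just that shape — boundary = 34.46 mm; (rotated 65° about Z; rotation is an isometry so areas/perimeters/island counts are preserved). So its perimeter = 34.46 mm. Layer 41 is larger (106.00 vs 34.46 mm).

layer 41 (z = 6.15 mm)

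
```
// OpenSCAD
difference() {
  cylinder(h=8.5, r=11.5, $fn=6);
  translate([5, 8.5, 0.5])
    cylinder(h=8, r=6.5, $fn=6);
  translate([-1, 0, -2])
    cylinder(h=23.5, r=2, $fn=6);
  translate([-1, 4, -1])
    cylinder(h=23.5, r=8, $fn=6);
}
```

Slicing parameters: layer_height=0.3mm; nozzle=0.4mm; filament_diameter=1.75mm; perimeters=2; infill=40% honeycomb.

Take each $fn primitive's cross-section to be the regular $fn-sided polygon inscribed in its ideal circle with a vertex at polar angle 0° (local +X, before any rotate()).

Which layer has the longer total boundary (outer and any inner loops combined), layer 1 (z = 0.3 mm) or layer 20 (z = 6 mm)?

layer 1 (z = 0.3 mm)

Layer 1 (z = 0.3): the cylinder: section is a regular 6-gon, circumradius r=11.5 (perimeter = 2·6·11.500·sin(180°/6) = 69.00 mm); the cylinder at (5, 8.5) does not reach this height (z outside [0.5, 8.5]); the r=2 cylinder at (-1, 0) gives a regular 6-gon of circumradius 2 (constant along its height) (perimeter = 2·6·2.000·sin(180°/6) = 12.00 mm); the r=8 cylinder at (-1, 4) contributes a regular 6-gon of circumradius 8 (perimeter = 2·6·8.000·sin(180°/6) = 48.00 mm); After the difference (first − rest): starting from the r=11.5 cylinder, the r=2 cylinder at (-1, 0) lies wholly inside it (removes its full 10.39 mm² and its 12.00 mm outline becomes a hole wall); the r=8 cylinder at (-1, 4) partially overlaps it — only the 147.59 mm² overlap (of its 166.28 mm²) is removed, clipping the outline — boundary = 97.64 mm. So its perimeter = 97.64 mm. Layer 20 (z = 6): the r=11.5 cylinder gives a regular 6-gon of circumradius 11.5 (constant along its height) (perimeter = 2·6·11.500·sin(180°/6) = 69.00 mm); the r=6.5 cylinder at (5, 8.5) gives a regular 6-gon of circumradius 6.5 (constant along its height) (perimeter = 2·6·6.500·sin(180°/6) = 39.00 mm); the cylinder at (-1, 0): section is a regular 6-gon, circumradius r=2 (perimeter = 2·6·2.000·sin(180°/6) = 12.00 mm); the r=8 cylinder at (-1, 4) contributes a regular 6-gon of circumradius 8 (perimeter = 2·6·8.000·sin(180°/6) = 48.00 mm); Subtracting the remaining from the first: starting from the r=11.5 cylinder, the r=6.5 cylinder at (5, 8.5) partially overlaps it — only the 55.04 mm² overlap (of its 109.77 mm²) is removed, clipping the outline; the r=2 cylinder at (-1, 0) lies wholly inside it (removes its full 10.39 mm² and its 12.00 mm outline becomes a hole wall); the r=8 cylinder at (-1, 4) partially overlaps it — only the 107.72 mm² overlap (of its 166.28 mm²) is removed, clipping the outline — boundary = 84.17 mm. So its perimeter = 84.17 mm. Layer 1 is larger (97.64 vs 84.17 mm).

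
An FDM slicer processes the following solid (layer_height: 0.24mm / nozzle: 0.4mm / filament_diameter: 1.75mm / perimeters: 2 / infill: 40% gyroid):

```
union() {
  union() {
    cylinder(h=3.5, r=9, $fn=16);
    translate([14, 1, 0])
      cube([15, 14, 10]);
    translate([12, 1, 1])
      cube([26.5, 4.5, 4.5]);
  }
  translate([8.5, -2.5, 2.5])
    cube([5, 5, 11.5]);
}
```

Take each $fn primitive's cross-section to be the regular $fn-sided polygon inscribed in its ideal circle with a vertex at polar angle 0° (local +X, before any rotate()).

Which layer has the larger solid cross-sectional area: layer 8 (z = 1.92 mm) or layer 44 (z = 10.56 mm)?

Layer 8 (z = 1.92): the r=9 cylinder contributes a regular 16-gon of circumradius 9 (area = (16/2)·9.000²·sin(360°/16) = 247.98 mm²); the 15×14 cube at (14, 1) contributes its full rectangle (area 210.00 mm²); the 26.5×4.5 cube at (12, 1) contributes its full rectangle (area 119.25 mm²); Combining (union): the regions partially overlap — summed areas 577.23 mm² minus the doubly-counted overlap 67.50 mm² gives 509.73 mm² — area = 509.73 mm²; the cube at (8.5, -2.5) is absent (z outside [2.5, 14]); Taking the union: only that combined region is present, so the union is just that shape — area = 509.73 mm². So its area = 509.73 mm². Layer 44 (z = 10.56): the cylinder is not intersected at this z (z outside [0, 3.5]); the cube at (14, 1) is not intersected at this z (z outside [0, 10]); the cube at (12, 1) is not intersected at this z (z outside [1, 5.5]); Merging all regions: nothing is present at this height; the cube at (8.5, -2.5) (footprint 5×5) is included at this height (area 25.00 mm²); Combining (union): only the 5×5 cube at (8.5, -2.5) is present, so the union is just that shape — area = 25.00 mm². So its area = 25.00 mm². Layer 8 is larger (509.73 vs 25.00 mm²).

layer 8 (z = 1.92 mm)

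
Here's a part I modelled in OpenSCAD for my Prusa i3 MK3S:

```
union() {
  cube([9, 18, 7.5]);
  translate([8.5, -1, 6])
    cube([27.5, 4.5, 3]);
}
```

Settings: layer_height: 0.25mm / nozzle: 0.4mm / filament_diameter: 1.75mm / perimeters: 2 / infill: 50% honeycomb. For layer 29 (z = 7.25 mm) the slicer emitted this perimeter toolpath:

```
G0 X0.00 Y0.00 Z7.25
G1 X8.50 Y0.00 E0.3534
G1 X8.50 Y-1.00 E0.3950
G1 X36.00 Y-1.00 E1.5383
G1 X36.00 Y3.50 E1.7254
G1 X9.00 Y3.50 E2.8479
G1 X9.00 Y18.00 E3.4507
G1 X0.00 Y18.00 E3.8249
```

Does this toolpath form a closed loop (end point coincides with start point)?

Start point (G0): (0.00, 0.00). End point (last G1): the path does not return to the start — open.

no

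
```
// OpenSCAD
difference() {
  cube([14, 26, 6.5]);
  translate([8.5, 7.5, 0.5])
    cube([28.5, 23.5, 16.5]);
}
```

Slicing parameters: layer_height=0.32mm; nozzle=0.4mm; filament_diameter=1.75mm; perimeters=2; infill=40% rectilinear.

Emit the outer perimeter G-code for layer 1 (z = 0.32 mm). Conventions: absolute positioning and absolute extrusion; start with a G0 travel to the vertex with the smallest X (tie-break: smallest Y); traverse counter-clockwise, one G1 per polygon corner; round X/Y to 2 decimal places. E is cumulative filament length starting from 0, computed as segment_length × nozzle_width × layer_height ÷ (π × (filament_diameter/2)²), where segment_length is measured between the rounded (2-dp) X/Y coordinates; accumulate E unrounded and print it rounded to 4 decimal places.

At z = 0.32 mm: the cube is present — its section is the full 14×26 rectangle; the cube at (8.5, 7.5) is absent (z outside [0.5, 17]); Taking the first minus the rest: none of the subtracted shapes is present at this height, so the 14×26 cube is unchanged — 1 connected region. The outline is a single polygon with 4 vertices. Extrusion per mm of travel: 0.4 × 0.32 / (π × 0.875²) = 0.053216. Accumulating E over each segment gives final E = 4.2573.

G0 X0.00 Y0.00 Z0.32
G1 X14.00 Y0.00 E0.7450
G1 X14.00 Y26.00 E2.1286
G1 X0.00 Y26.00 E2.8737
G1 X0.00 Y0.00 E4.2573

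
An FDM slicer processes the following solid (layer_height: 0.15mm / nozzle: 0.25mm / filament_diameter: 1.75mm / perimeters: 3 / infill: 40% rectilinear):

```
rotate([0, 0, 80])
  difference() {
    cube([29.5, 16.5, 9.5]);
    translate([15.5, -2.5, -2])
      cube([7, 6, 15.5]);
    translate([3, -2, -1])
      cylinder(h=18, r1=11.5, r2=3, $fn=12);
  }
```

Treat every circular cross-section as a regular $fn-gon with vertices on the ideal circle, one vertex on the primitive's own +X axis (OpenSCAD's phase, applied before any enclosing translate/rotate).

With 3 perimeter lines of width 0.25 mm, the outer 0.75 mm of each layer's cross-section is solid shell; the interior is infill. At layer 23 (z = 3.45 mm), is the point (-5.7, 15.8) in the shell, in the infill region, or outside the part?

infill

At z = 3.45 mm: the cube (footprint 29.5×16.5) is included at this height; the cube at (15.5, -2.5) is present — its section is the full 7×6 rectangle; the cone at (3, -2): at t=0.247 of its height the radius interpolates to r₁+(r₂−r₁)t = 9.399, giving a regular 12-gon of that circumradius; Subtracting the remaining from the first: starting from the 29.5×16.5 cube, the 7×6 cube at (15.5, -2.5) partially overlaps it — only the 24.50 mm² overlap (of its 42.00 mm²) is removed, clipping the outline; the cone at (3, -2) partially overlaps it — only the 68.98 mm² overlap (of its 265.00 mm²) is removed, clipping the outline — 1 connected region; (rotated 80° about Z; rotation is an isometry so areas/perimeters/island counts are preserved). Overall, the cross-section is a single solid region. Undo the 80° rotation: the query point maps to (14.570, 8.357) in the un-rotated model frame. The nearest boundary edge runs (22.50, 3.50)→(15.50, 3.50); distance from the point to it = 4.95 mm. The point is inside the cross-section and 4.95 mm from the nearest boundary — more than the 0.75 mm shell width (3 × 0.25), so it's in the infill interior.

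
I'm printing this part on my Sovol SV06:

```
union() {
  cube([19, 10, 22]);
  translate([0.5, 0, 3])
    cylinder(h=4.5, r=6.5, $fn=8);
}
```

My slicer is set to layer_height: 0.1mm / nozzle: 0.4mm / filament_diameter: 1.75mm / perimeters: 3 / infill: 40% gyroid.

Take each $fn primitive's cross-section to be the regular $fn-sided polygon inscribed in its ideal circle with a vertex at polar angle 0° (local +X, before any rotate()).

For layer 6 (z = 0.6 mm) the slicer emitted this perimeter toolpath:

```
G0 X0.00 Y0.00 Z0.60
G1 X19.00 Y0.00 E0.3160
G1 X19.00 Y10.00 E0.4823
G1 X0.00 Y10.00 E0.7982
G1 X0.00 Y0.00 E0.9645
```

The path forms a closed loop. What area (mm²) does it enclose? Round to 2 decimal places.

190.00 mm²

Apply the shoelace formula to the sequence of (X, Y) vertices; enclosed area = 190.00 mm².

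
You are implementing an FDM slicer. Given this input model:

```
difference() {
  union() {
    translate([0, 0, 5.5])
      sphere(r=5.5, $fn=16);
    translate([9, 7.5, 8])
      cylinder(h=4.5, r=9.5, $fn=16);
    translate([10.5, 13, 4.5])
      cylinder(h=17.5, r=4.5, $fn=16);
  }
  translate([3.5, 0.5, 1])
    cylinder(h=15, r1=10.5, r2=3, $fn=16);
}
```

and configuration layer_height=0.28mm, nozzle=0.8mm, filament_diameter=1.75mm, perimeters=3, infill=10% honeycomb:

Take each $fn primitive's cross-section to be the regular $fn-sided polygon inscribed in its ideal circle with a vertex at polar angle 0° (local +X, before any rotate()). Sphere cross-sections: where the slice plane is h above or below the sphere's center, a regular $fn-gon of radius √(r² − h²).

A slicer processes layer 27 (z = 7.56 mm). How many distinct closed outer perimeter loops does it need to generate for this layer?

At z = 7.56 mm: the r=5.5 sphere slices to a regular 16-gon of circumradius 5.100 (√(r²−h²) with h=2.06 from center); the cylinder at (9, 7.5) is absent (z outside [8, 12.5]); the cylinder at (10.5, 13): section is a regular 16-gon, circumradius r=4.5; Taking the union: the 2 present regions are separate (no shared area or edge), so areas and boundary lengths simply add and each stays a separate island — 2 connected regions; the cone at (3.5, 0.5): at t=0.437 of its height the radius interpolates to r₁+(r₂−r₁)t = 7.220, giving a regular 16-gon of that circumradius; After the difference (first − rest): starting from the result so far, the cone at (3.5, 0.5) partially overlaps it — only the 69.18 mm² overlap (of its 159.59 mm²) is removed, clipping the outline — 2 connected regions. The result has 2 disconnected regions.

2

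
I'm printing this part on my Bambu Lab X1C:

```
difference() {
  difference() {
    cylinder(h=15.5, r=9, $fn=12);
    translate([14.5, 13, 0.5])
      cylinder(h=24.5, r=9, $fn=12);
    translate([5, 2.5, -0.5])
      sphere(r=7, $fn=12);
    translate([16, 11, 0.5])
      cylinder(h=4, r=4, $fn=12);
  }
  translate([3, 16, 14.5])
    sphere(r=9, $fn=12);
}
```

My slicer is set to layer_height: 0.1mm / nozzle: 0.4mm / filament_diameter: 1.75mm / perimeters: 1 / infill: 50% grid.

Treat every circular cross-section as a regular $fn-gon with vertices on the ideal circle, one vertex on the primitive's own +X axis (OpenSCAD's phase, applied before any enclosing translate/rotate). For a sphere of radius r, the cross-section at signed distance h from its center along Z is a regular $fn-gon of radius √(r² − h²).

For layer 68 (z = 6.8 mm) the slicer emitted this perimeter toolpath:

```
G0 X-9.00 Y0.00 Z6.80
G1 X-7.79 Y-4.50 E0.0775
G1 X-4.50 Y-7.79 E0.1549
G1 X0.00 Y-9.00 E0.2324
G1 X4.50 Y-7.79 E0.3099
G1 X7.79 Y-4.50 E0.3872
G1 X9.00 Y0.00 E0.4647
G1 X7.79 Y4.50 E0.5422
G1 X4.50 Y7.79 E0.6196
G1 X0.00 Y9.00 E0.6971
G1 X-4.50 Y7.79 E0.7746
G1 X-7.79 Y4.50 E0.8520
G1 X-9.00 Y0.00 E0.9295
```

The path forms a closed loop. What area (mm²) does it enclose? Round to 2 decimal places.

242.87 mm²

Apply the shoelace formula to the sequence of (X, Y) vertices; enclosed area = 242.87 mm².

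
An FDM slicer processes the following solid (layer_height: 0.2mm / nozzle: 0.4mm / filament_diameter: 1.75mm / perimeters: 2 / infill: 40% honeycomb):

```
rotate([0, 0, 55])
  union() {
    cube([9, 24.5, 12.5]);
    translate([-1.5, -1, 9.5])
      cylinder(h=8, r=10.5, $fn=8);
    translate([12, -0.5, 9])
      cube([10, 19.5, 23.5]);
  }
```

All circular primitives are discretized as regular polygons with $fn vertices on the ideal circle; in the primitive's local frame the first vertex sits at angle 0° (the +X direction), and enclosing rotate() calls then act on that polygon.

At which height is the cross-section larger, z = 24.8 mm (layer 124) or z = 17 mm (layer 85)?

layer 85 (z = 17 mm)

Layer 124 (z = 24.8): the cube is absent (z outside [0, 12.5]); the cylinder at (-1.5, -1) is absent (z outside [9.5, 17.5]); the cube at (12, -0.5) (footprint 10×19.5) is included at this height (area 195.00 mm²); Taking the union: only the 10×19.5 cube at (12, -0.5) is present, so the union is just that shape — area = 195.00 mm²; (rotated 55° about Z; rotation is an isometry so areas/perimeters/island counts are preserved). So its area = 195.00 mm². Layer 85 (z = 17): the cube is not intersected at this z (z outside [0, 12.5]); the cylinder at (-1.5, -1): section is a regular 8-gon, circumradius r=10.5 (area = (8/2)·10.500²·sin(360°/8) = 311.83 mm²); the 10×19.5 cube at (12, -0.5) contributes its full rectangle (area 195.00 mm²); Merging all regions: the 2 present regions are separate (no shared area or edge), so areas and boundary lengths simply add and each stays a separate island — area = 506.83 mm²; (whole slice rotated 55° about Z — lengths, areas and connectivity unchanged). So its area = 506.83 mm². Layer 85 is larger (506.83 vs 195.00 mm²).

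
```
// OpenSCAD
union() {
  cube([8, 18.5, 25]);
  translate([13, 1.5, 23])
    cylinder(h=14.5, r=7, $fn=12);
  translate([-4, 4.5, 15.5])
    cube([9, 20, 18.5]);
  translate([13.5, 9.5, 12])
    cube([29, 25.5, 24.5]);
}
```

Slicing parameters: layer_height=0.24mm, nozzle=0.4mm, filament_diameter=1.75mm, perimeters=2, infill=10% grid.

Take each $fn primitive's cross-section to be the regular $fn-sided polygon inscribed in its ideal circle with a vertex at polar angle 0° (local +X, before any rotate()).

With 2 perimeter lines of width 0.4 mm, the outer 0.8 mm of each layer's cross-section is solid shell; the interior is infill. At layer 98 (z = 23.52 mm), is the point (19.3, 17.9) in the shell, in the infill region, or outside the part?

At z = 23.52 mm: the cube (footprint 8×18.5) is included at this height; the cylinder at (13, 1.5): section is a regular 12-gon, circumradius r=7; the 9×20 cube at (-4, 4.5) contributes its full rectangle; the cube at (13.5, 9.5) is present — its section is the full 29×25.5 rectangle; Taking the union: the regions partially overlap (shared area 78.62 mm²), so overlapping operands fuse into one piece — 2 connected regions. Overall, the cross-section has 2 separate islands. The nearest boundary edge runs (13.50, 9.50)→(13.50, 35.00); distance from the point to it = 5.80 mm. (Shell/infill is judged within the island containing the point — the largest one.) The point is inside the cross-section and 5.80 mm from the nearest boundary — more than the 0.8 mm shell width (2 × 0.4), so it's in the infill interior.

infill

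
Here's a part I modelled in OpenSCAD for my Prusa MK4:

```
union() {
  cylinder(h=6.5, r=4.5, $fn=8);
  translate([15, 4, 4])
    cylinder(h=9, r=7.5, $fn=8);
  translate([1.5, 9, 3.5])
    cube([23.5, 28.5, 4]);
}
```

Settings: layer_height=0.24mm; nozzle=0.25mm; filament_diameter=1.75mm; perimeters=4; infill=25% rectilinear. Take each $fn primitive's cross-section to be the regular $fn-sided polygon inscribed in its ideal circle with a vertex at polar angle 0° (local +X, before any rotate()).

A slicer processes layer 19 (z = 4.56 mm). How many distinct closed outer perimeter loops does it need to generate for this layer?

At z = 4.56 mm: the r=4.5 cylinder contributes a regular 8-gon of circumradius 4.5; the cylinder at (15, 4): section is a regular 8-gon, circumradius r=7.5; the cube at (1.5, 9) is present — its section is the full 23.5×28.5 rectangle; Taking the union: the regions partially overlap (shared area 14.90 mm²), so overlapping operands fuse into one piece — 2 connected regions. The result has 2 disconnected regions.

2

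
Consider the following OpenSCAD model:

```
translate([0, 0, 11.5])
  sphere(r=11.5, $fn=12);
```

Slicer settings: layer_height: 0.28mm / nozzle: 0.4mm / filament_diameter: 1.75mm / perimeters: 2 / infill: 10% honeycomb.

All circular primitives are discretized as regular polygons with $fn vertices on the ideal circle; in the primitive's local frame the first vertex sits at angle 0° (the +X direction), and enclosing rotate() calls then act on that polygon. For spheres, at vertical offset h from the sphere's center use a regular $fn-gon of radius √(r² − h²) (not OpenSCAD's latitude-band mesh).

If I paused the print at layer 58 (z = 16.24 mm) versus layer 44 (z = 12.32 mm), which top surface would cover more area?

Layer 58 (z = 16.24): the r=11.5 sphere slices to a regular 12-gon of circumradius 10.478 (√(r²−h²) with h=4.74 from center) (area = (12/2)·10.478²·sin(360°/12) = 329.35 mm²). So its area = 329.35 mm². Layer 44 (z = 12.32): the sphere: section is a regular 12-gon, circumradius = √(r²−h²) = √(11.5²−0.82²) = 11.471 (area = (12/2)·11.471²·sin(360°/12) = 394.73 mm²). So its area = 394.73 mm². Layer 44 is larger (394.73 vs 329.35 mm²).

layer 44 (z = 12.32 mm)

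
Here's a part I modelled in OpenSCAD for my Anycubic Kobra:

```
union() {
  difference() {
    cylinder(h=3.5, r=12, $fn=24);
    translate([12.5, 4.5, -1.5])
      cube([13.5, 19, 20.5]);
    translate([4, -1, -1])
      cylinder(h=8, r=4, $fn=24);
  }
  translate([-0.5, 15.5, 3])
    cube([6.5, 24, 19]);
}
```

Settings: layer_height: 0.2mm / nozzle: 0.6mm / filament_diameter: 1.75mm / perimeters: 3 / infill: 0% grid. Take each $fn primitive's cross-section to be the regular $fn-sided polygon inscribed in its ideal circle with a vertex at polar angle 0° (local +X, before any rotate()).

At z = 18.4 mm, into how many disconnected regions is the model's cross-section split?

At z = 18.4 mm: the cylinder does not reach this height (z outside [0, 3.5]); the 13.5×19 cube at (12.5, 4.5) contributes its full rectangle; the cylinder at (4, -1) is absent (z outside [-1, 7]); Taking the first minus the rest: the first operand is absent here, so nothing remains; the 6.5×24 cube at (-0.5, 15.5) contributes its full rectangle; Combining (union): only the 6.5×24 cube at (-0.5, 15.5) is present, so the union is just that shape — 1 connected region. The result has 1 disconnected region.

1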